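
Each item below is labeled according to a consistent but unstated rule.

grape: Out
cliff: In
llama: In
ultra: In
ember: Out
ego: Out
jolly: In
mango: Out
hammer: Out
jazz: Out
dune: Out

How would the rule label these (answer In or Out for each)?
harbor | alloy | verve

Out, In, Out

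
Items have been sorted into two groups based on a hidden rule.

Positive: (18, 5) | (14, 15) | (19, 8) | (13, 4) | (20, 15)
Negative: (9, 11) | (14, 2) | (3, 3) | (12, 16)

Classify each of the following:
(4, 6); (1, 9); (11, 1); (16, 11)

Negative, Negative, Negative, Positive

One predicate separates the groups cleanly: sum is odd.
(4, 6) — 4+6 = 10, hence Negative.
(1, 9) — 1+9 = 10, hence Negative.
(11, 1) — 11+1 = 12, hence Negative.
(16, 11) — 16+11 = 27, hence Positive.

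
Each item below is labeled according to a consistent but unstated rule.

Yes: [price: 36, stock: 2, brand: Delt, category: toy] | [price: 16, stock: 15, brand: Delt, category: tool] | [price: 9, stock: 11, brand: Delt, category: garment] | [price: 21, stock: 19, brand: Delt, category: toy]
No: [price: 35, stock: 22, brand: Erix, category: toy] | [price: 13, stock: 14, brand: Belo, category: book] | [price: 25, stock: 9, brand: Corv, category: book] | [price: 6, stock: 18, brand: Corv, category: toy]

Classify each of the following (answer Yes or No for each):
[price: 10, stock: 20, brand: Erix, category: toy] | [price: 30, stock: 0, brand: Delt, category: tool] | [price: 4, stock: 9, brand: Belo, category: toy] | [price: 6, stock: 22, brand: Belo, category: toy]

No, Yes, No, No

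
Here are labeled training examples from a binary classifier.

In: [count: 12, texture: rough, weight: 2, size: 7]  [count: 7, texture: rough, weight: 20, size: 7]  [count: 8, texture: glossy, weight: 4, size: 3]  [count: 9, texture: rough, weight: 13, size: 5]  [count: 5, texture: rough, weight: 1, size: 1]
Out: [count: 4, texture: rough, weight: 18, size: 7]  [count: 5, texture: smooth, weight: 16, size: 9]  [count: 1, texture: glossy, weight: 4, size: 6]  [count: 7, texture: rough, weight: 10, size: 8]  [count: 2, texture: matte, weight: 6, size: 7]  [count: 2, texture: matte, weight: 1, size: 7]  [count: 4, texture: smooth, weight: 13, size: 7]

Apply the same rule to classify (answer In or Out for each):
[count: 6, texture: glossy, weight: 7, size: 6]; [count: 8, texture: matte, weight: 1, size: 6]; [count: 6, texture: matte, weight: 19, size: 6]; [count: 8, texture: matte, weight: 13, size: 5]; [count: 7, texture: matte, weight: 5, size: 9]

In, In, In, In, Out

A rule that fits every label: size ≤ 7 AND count ≥ 5 — true of each 'In' example, false of each 'Out' one.
[count: 6, texture: glossy, weight: 7, size: 6]: size = 6, count = 6, matches → In. [count: 8, texture: matte, weight: 1, size: 6]: size = 6, count = 8, matches → In. [count: 6, texture: matte, weight: 19, size: 6]: size = 6, count = 6, matches → In. [count: 8, texture: matte, weight: 13, size: 5]: size = 5, count = 8, matches → In. [count: 7, texture: matte, weight: 5, size: 9]: size = 9, count = 7, does not pass → Out.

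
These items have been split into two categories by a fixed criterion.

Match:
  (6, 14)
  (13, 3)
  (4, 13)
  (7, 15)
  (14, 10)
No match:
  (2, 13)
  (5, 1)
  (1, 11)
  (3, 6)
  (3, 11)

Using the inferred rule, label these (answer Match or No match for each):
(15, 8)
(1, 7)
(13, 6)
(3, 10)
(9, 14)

The rule appears to be: sum ≥ 16.
(15, 8): 15+8 = 23, meets the rule → Match. (1, 7): 1+7 = 8, fails this test → No match. (13, 6): 13+6 = 19, meets the rule → Match. (3, 10): 3+10 = 13, fails this test → No match. (9, 14): 9+14 = 23, meets the rule → Match.

Match, No match, Match, No match, Match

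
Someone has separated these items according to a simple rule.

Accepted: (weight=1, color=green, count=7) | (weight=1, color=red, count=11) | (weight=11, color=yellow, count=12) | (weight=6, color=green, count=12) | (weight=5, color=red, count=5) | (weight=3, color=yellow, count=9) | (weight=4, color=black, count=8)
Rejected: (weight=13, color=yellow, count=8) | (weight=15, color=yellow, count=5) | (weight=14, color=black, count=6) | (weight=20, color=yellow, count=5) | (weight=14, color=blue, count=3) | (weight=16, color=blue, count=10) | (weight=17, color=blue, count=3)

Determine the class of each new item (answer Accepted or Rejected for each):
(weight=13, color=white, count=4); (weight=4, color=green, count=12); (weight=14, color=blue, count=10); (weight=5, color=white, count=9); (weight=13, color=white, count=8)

The pattern is that an item is 'Accepted' exactly when: weight ≤ 11.
(weight=13, color=white, count=4): Rejected (weight = 13).
(weight=4, color=green, count=12): Accepted (weight = 4).
(weight=14, color=blue, count=10): Rejected (weight = 14).
(weight=5, color=white, count=9): Accepted (weight = 5).
(weight=13, color=white, count=8): Rejected (weight = 13).

Rejected, Accepted, Rejected, Accepted, Rejected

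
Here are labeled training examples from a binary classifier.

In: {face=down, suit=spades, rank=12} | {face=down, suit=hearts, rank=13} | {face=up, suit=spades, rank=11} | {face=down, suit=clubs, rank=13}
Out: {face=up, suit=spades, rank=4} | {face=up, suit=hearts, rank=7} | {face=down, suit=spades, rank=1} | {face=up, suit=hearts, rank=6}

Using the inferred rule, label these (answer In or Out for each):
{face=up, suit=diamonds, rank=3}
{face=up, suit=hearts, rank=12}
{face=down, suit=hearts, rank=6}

Out, In, Out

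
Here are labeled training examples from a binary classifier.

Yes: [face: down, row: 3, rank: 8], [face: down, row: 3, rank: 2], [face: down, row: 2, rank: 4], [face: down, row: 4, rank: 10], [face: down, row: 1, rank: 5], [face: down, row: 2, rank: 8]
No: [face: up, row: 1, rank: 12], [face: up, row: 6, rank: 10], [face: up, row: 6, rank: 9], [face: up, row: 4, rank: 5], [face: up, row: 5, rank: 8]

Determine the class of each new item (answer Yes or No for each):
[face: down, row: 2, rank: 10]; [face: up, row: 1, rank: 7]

Yes, No

'Yes' ⟺ face is down.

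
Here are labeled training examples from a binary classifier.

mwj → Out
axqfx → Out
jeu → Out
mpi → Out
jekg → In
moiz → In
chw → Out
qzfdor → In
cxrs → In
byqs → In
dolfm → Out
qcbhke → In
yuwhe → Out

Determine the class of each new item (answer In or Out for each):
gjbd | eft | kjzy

The pattern is that an item is 'In' exactly when: even length.
In: gjbd, since length 4. Out: eft, since length 3. In: kjzy, since length 4.

In, Out, In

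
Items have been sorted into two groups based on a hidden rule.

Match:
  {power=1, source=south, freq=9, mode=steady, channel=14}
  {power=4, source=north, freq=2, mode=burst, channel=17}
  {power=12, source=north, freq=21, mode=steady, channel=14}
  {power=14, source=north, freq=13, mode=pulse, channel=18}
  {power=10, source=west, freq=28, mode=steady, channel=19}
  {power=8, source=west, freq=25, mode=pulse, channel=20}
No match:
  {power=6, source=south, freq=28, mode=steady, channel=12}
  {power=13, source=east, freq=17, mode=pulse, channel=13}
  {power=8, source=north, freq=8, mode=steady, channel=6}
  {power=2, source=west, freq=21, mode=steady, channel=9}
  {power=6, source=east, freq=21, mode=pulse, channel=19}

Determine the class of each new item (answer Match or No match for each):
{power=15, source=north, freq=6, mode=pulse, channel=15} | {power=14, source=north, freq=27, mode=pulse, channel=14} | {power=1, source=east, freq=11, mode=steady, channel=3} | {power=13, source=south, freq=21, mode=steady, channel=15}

The simplest hypothesis consistent with all the labels is: power ≠ 6 AND channel ≥ 14.
{power=15, source=north, freq=6, mode=pulse, channel=15} → power = 15, channel = 15 → Match.
{power=14, source=north, freq=27, mode=pulse, channel=14} → power = 14, channel = 14 → Match.
{power=1, source=east, freq=11, mode=steady, channel=3} → power = 1, channel = 3 → No match.
{power=13, source=south, freq=21, mode=steady, channel=15} → power = 13, channel = 15 → Match.

Match, Match, No match, Match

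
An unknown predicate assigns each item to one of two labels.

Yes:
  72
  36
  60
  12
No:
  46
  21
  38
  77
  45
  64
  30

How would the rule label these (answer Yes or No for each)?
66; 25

No, No

One predicate separates the groups cleanly: multiple of 12.
66: 66 = 12·5 + 6, does not fit → No.
25: 25 = 12·2 + 1, does not fit → No.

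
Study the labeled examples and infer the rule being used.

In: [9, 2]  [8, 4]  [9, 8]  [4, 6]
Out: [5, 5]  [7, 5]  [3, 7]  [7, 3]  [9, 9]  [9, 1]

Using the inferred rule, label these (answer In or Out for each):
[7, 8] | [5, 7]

In, Out

The distinguishing property — second is even — holds for all the 'In' cases and none of the 'Out' cases.
[7, 8]: In (second 8). [5, 7]: Out (second 7).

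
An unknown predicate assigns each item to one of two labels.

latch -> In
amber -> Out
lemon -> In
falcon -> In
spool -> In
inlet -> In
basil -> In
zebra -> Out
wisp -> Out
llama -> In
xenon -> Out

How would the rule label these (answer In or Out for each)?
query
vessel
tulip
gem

Out, In, In, Out

One predicate separates the groups cleanly: contains 'l'.
query → no 'l' → Out. vessel → has 'l' → In. tulip → has 'l' → In. gem → no 'l' → Out.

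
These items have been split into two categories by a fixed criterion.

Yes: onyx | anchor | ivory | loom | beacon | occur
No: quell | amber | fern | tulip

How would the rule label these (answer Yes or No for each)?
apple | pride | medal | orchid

No, No, No, Yes

'Yes' ⟺ contains 'o'.
apple: no 'o', lacks this property → No. pride: no 'o', lacks this property → No. medal: no 'o', lacks this property → No. orchid: has 'o', passes → Yes.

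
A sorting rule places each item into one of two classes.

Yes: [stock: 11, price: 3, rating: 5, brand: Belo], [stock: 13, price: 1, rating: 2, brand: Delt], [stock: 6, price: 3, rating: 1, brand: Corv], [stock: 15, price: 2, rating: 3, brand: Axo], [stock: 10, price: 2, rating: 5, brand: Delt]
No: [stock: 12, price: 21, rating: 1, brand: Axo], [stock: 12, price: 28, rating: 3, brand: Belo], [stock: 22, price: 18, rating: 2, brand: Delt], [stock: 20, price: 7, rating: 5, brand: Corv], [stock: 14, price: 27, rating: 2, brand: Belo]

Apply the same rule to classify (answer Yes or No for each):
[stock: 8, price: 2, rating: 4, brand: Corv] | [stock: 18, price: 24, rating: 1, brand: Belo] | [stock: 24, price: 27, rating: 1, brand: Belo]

The classifier is using: price ≤ 3.

Yes, No, No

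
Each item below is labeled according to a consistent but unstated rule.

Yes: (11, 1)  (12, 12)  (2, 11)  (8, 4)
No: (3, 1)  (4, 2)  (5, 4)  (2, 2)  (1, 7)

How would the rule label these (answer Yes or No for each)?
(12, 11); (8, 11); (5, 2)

The common property of the 'Yes' items is: sum ≥ 12. No 'No' item has it.

Yes, Yes, No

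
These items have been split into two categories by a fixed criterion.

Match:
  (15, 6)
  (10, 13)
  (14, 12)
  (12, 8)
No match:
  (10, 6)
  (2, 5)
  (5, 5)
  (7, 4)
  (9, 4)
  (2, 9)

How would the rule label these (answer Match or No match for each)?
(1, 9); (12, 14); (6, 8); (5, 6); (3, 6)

'Match' ⟺ sum ≥ 20.

No match, Match, No match, No match, No match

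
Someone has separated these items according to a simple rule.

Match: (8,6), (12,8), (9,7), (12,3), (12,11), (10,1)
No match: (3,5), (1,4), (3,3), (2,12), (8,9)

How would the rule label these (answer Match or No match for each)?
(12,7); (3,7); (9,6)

Comparing the two groups points to one rule — first > second.
Match: (12,7), since 12 > 7. No match: (3,7), since 3 < 7. Match: (9,6), since 9 > 6.

Match, No match, Match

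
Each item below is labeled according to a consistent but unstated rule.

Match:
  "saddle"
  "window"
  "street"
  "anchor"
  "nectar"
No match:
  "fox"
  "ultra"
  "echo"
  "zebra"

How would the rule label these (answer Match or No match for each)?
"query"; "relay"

Every 'Match' example satisfies: length 6. None of the 'No match' examples do.

No match, No match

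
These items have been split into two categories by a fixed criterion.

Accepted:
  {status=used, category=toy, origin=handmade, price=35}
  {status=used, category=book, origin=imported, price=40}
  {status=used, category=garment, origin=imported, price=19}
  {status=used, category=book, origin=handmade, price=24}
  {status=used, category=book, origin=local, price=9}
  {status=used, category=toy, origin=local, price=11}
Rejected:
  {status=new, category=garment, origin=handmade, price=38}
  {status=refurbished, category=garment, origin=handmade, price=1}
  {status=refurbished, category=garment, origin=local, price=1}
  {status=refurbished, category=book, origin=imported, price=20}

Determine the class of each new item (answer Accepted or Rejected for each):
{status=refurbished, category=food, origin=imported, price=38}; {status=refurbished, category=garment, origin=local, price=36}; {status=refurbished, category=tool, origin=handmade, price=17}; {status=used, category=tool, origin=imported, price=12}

The distinguishing property — status is used — holds for all the 'Accepted' cases and none of the 'Rejected' cases.

Rejected, Rejected, Rejected, Accepted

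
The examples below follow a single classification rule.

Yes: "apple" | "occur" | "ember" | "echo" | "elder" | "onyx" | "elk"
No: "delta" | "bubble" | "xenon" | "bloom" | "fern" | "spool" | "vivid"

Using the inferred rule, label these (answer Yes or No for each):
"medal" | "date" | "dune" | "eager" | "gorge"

No, No, No, Yes, No

The classifier is using: starts with a vowel.
No: "medal", since starts with 'm'. No: "date", since starts with 'd'. No: "dune", since starts with 'd'. Yes: "eager", since starts with 'e'. No: "gorge", since starts with 'g'.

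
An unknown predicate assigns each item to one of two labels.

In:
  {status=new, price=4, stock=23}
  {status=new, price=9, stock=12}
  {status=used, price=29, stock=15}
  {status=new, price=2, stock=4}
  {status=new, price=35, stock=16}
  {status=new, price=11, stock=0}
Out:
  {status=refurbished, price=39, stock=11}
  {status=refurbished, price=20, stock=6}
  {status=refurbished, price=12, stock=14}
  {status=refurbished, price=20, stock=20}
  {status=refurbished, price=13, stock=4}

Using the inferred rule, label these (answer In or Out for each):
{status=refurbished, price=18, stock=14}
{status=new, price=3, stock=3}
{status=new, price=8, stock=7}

Out, In, In

Checking candidate rules against both groups, what survives is: status is not refurbished.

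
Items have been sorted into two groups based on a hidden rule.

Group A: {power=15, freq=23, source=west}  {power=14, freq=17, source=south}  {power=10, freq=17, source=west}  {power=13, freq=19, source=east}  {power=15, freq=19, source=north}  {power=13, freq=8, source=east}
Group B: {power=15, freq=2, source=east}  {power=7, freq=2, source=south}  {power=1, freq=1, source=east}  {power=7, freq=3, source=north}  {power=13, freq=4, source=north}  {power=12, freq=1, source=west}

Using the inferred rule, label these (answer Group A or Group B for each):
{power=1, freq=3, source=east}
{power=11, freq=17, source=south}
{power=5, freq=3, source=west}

Group B, Group A, Group B

The simplest hypothesis consistent with all the labels is: freq ≥ 8.
{power=1, freq=3, source=east}: freq = 3 — fails the rule, so Group B.
{power=11, freq=17, source=south}: freq = 17 — checks out, so Group A.
{power=5, freq=3, source=west}: freq = 3 — fails the rule, so Group B.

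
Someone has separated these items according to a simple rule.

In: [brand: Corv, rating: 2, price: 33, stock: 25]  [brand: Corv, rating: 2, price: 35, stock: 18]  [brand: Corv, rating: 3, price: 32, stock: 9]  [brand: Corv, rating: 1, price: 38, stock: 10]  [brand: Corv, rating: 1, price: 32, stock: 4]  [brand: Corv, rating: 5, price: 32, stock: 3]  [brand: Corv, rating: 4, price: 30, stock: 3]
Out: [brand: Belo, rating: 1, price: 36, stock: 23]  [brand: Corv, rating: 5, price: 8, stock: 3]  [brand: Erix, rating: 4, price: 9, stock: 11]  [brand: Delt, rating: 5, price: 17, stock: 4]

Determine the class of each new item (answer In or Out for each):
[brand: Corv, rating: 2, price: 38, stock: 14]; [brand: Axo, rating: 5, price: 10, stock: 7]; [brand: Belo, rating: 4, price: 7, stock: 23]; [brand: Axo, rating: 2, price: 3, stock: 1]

The common property of the 'In' items is: brand is Corv AND price ≥ 9. No 'Out' item has it.

In, Out, Out, Out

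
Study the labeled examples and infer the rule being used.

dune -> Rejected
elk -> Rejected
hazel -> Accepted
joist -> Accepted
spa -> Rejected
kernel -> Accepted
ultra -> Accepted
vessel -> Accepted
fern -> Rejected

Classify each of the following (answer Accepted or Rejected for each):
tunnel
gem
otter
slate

Accepted, Rejected, Accepted, Accepted

Rule: length ≥ 5. This holds for each 'Accepted' example and fails for each 'Rejected' one.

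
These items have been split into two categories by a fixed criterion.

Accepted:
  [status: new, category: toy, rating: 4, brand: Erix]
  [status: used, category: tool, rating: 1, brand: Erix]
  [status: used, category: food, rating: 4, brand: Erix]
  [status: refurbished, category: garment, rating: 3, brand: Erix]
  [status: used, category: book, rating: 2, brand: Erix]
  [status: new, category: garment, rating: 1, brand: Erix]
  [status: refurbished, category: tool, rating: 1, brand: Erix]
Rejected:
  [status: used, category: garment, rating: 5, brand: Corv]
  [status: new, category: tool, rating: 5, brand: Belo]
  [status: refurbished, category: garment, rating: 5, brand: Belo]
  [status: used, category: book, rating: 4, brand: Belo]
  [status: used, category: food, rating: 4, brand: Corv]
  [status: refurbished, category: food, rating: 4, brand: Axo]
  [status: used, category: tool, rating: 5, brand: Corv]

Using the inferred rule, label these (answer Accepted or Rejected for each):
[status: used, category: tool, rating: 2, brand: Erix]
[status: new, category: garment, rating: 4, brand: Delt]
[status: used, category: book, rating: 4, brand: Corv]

Comparing the two groups points to one rule — brand is Erix.
[status: used, category: tool, rating: 2, brand: Erix] → brand is Erix → Accepted.
[status: new, category: garment, rating: 4, brand: Delt] → brand is Delt → Rejected.
[status: used, category: book, rating: 4, brand: Corv] → brand is Corv → Rejected.

Accepted, Rejected, Rejected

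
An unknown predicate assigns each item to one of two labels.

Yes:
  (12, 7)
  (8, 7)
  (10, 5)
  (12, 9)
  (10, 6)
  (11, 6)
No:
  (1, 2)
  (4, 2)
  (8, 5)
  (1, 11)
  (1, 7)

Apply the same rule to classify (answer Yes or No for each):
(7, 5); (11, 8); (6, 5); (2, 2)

No, Yes, No, No

The common property of the 'Yes' items is: sum ≥ 15. No 'No' item has it.
(7, 5) — 7+5 = 12, hence No. (11, 8) — 11+8 = 19, hence Yes. (6, 5) — 6+5 = 11, hence No. (2, 2) — 2+2 = 4, hence No.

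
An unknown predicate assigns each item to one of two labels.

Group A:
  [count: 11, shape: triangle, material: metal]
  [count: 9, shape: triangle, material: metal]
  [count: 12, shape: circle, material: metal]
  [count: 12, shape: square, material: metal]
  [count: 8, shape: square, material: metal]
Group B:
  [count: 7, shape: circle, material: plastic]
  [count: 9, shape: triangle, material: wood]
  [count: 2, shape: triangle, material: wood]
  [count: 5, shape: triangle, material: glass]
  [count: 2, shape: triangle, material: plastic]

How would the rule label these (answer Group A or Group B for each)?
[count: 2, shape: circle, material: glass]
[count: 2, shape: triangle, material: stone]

Group B, Group B

All 'Group A' examples share one property — material is metal — and every 'Group B' example lacks it.
[count: 2, shape: circle, material: glass]: material is glass — doesn't match, so Group B. [count: 2, shape: triangle, material: stone]: material is stone — doesn't match, so Group B.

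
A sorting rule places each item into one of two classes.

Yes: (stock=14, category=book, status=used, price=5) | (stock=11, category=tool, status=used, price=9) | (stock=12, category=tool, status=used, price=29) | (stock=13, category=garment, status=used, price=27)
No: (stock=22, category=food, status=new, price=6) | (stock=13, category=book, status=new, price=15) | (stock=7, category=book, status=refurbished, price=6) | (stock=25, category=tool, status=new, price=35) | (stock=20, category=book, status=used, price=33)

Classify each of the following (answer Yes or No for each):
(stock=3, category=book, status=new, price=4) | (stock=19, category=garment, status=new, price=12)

No, No

Every 'Yes' example satisfies: status is used AND price ≤ 29. None of the 'No' examples do.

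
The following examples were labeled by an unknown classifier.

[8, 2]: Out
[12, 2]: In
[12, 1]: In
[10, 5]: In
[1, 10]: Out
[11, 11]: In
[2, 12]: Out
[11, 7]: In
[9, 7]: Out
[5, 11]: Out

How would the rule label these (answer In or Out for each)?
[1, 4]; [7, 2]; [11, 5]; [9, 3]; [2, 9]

Out, Out, In, Out, Out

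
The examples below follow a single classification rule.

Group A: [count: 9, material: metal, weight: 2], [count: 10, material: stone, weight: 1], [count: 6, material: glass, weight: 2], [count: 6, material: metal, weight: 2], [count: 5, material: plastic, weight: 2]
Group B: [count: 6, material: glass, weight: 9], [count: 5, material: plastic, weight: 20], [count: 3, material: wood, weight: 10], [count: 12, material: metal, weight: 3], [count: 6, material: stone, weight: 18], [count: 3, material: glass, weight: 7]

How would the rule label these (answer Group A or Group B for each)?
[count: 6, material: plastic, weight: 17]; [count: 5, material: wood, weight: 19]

Rule: weight ≤ 2. This holds for each 'Group A' example and fails for each 'Group B' one.

Group B, Group B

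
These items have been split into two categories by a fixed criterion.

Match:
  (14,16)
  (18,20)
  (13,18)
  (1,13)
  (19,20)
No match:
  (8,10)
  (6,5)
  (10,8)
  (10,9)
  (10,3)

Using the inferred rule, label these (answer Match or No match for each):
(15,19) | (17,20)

Every 'Match' example satisfies: second ≥ 13. None of the 'No match' examples do.

Match, Match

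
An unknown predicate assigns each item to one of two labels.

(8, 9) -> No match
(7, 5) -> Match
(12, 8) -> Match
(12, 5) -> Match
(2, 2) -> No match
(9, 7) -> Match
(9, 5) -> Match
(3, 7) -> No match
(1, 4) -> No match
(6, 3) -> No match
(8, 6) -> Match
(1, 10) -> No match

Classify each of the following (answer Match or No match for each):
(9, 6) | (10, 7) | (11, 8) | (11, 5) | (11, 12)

Match, Match, Match, Match, No match

All 'Match' examples share one property — first > second AND sum ≥ 10 — and every 'No match' example lacks it.
Match: (9, 6), since 9 > 6, 9+6 = 15.
Match: (10, 7), since 10 > 7, 10+7 = 17.
Match: (11, 8), since 11 > 8, 11+8 = 19.
Match: (11, 5), since 11 > 5, 11+5 = 16.
No match: (11, 12), since 11 < 12, 11+12 = 23.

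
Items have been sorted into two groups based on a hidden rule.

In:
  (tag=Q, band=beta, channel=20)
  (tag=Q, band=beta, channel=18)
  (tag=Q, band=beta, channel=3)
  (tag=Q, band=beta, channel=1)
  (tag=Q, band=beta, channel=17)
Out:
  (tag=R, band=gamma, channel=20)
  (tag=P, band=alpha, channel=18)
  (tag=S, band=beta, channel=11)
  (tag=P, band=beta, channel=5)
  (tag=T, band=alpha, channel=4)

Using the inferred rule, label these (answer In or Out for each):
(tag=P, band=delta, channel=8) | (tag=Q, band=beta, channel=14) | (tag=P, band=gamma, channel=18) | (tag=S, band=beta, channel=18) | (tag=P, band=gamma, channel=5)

Out, In, Out, Out, Out

The simplest hypothesis consistent with all the labels is: tag is Q.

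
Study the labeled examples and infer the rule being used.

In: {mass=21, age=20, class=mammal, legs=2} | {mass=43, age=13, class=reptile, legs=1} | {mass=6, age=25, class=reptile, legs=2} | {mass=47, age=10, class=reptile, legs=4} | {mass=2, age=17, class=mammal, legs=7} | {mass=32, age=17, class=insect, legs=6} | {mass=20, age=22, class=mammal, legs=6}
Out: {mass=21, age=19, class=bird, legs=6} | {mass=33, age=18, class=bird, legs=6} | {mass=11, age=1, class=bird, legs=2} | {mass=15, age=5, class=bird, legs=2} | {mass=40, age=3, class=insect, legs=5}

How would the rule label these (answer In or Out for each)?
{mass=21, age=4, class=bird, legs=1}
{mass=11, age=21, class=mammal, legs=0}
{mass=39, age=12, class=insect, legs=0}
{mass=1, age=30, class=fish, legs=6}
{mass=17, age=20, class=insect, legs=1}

Rule: class is not bird AND age ≥ 5. This holds for each 'In' example and fails for each 'Out' one.
{mass=21, age=4, class=bird, legs=1} — class is bird, age = 4, hence Out.
{mass=11, age=21, class=mammal, legs=0} — class is mammal, age = 21, hence In.
{mass=39, age=12, class=insect, legs=0} — class is insect, age = 12, hence In.
{mass=1, age=30, class=fish, legs=6} — class is fish, age = 30, hence In.
{mass=17, age=20, class=insect, legs=1} — class is insect, age = 20, hence In.

Out, In, In, In, In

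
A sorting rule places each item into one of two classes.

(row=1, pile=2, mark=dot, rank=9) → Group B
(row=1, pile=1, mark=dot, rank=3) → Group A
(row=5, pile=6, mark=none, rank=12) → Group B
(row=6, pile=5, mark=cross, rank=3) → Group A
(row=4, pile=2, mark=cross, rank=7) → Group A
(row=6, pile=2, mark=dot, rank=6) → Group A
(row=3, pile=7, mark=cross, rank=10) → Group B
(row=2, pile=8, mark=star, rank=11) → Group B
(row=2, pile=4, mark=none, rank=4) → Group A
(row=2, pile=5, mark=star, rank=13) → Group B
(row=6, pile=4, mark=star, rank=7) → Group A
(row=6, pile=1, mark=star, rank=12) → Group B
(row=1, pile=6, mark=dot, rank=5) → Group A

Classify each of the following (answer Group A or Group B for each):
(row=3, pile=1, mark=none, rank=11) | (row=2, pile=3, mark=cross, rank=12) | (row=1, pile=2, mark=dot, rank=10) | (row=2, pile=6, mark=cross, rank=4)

Group B, Group B, Group B, Group A

A rule that fits every label: rank ≤ 7 — true of each 'Group A' example, false of each 'Group B' one.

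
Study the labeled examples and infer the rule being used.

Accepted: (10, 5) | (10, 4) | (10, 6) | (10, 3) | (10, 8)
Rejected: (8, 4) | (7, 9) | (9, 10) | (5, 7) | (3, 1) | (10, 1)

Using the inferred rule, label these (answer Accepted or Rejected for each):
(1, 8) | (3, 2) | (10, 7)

Rejected, Rejected, Accepted

The simplest hypothesis consistent with all the labels is: sum ≥ 13 AND first is even.
(1, 8): Rejected (1+8 = 9, first 1). (3, 2): Rejected (3+2 = 5, first 3). (10, 7): Accepted (10+7 = 17, first 10).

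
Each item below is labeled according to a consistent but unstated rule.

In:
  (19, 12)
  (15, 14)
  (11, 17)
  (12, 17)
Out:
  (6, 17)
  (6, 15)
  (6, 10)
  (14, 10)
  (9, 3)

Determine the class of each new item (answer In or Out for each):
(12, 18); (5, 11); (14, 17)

In, Out, In

Every 'In' example satisfies: sum ≥ 28. None of the 'Out' examples do.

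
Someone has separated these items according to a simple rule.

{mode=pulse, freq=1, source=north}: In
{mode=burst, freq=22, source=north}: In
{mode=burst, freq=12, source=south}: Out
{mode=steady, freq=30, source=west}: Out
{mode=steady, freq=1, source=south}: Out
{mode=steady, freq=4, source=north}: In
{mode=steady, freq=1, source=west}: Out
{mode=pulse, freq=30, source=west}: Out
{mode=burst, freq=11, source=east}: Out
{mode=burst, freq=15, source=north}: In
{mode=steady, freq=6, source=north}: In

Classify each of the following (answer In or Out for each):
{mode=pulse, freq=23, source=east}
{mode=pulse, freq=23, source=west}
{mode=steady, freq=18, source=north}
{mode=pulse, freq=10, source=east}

The classifier is using: source is north.
{mode=pulse, freq=23, source=east}: Out (source is east). {mode=pulse, freq=23, source=west}: Out (source is west). {mode=steady, freq=18, source=north}: In (source is north). {mode=pulse, freq=10, source=east}: Out (source is east).

Out, Out, In, Out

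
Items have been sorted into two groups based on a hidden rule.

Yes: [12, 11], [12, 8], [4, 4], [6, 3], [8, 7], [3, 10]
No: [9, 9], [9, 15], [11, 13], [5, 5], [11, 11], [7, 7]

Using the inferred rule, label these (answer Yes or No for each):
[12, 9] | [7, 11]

'Yes' ⟺ product is even.

Yes, No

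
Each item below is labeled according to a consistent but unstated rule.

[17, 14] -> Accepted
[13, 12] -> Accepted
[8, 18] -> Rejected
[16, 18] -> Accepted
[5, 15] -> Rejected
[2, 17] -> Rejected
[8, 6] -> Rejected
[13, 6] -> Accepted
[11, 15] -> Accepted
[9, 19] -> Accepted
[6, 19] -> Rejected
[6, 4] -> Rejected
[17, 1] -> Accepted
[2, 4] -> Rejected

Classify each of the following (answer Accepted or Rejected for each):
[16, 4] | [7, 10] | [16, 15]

Accepted, Rejected, Accepted

All 'Accepted' examples share one property — first ≥ 9 — and every 'Rejected' example lacks it.
Accepted: [16, 4], since first 16. Rejected: [7, 10], since first 7. Accepted: [16, 15], since first 16.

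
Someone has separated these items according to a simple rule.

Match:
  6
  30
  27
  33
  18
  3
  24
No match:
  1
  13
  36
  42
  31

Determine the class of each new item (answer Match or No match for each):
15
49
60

The rule appears to be: multiple of 3 AND at most 33.
15 — 15 = 3·5, 15 ≤ 33, hence Match.
49 — 49 = 3·16 + 1, 49 > 33, hence No match.
60 — 60 = 3·20, 60 > 33, hence No match.

Match, No match, No match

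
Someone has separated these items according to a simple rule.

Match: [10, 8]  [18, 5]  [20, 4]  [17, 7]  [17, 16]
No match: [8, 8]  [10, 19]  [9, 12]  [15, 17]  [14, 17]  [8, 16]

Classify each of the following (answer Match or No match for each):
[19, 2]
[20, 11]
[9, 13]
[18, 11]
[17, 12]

Match, Match, No match, Match, Match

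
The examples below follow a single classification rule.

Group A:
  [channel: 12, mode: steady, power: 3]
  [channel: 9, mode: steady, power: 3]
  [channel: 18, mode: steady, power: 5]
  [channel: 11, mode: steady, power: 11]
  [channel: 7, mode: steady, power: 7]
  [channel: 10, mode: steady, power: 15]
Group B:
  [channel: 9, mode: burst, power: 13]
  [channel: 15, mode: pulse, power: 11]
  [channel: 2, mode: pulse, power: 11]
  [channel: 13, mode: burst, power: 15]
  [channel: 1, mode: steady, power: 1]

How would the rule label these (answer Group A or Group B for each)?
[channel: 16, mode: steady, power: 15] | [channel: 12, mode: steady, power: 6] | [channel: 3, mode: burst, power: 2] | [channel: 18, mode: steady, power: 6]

Group A, Group A, Group B, Group A

The classifier is using: mode is steady AND power ≥ 3.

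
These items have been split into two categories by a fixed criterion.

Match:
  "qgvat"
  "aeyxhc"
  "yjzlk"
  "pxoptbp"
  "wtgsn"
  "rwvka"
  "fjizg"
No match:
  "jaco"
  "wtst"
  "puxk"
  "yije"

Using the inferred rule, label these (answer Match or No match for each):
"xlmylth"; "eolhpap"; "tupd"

Rule: length ≥ 5. This holds for each 'Match' example and fails for each 'No match' one.
"xlmylth": length 7 — fits, so Match. "eolhpap": length 7 — fits, so Match. "tupd": length 4 — does not satisfy this, so No match.

Match, Match, No match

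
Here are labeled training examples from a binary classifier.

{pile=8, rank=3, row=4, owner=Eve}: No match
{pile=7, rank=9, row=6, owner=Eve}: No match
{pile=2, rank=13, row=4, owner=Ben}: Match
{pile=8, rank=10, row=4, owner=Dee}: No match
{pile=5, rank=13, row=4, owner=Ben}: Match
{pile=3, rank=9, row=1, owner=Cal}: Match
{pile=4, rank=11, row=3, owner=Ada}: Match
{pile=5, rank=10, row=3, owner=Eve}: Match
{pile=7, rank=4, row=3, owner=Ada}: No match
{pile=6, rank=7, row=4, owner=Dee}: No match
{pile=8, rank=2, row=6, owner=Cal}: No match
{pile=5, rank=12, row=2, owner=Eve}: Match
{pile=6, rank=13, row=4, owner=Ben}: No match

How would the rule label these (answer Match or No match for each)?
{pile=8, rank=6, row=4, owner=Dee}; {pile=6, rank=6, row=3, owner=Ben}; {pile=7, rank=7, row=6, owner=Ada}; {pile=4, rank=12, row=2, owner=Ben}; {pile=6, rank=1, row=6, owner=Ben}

No match, No match, No match, Match, No match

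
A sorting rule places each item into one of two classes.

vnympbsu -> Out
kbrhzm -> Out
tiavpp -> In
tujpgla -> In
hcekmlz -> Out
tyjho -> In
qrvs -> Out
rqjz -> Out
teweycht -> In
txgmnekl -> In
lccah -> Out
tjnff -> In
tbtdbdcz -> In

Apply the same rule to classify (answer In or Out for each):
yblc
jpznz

The distinguishing property — contains 't' — holds for all the 'In' cases and none of the 'Out' cases.
yblc → no 't' → Out. jpznz → no 't' → Out.

Out, Out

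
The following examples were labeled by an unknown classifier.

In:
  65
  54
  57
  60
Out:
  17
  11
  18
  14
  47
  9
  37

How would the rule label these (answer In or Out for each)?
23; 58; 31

All 'In' examples share one property — at least 54 — and every 'Out' example lacks it.

Out, In, Out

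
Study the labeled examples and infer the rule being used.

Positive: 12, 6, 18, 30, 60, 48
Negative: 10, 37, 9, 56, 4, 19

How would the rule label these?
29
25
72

Negative, Negative, Positive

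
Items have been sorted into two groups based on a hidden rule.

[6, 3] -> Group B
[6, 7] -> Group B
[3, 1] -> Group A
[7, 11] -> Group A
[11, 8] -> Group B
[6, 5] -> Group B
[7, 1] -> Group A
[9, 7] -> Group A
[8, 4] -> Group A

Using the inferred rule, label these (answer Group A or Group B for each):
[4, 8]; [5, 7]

Checking candidate rules against both groups, what survives is: sum is even.
[4, 8] — 4+8 = 12, hence Group A.
[5, 7] — 5+7 = 12, hence Group A.

Group A, Group A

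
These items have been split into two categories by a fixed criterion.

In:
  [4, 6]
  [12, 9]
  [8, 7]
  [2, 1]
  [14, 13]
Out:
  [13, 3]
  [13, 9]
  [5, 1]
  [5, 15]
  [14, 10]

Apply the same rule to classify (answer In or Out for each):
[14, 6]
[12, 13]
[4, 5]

Out, In, In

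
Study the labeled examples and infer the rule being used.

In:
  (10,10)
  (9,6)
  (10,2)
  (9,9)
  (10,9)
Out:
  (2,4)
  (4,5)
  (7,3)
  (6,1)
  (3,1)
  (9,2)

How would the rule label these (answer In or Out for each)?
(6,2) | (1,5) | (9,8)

Out, Out, In

The pattern is that an item is 'In' exactly when: sum ≥ 12.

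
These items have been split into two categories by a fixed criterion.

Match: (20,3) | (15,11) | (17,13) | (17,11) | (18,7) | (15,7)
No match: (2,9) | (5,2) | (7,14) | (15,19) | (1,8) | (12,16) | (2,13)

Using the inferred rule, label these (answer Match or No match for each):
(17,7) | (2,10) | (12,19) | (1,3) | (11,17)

The distinguishing property — first > second AND second is odd — holds for all the 'Match' cases and none of the 'No match' cases.
(17,7) → 17 > 7, second 7 → Match. (2,10) → 2 < 10, second 10 → No match. (12,19) → 12 < 19, second 19 → No match. (1,3) → 1 < 3, second 3 → No match. (11,17) → 11 < 17, second 17 → No match.

Match, No match, No match, No match, No match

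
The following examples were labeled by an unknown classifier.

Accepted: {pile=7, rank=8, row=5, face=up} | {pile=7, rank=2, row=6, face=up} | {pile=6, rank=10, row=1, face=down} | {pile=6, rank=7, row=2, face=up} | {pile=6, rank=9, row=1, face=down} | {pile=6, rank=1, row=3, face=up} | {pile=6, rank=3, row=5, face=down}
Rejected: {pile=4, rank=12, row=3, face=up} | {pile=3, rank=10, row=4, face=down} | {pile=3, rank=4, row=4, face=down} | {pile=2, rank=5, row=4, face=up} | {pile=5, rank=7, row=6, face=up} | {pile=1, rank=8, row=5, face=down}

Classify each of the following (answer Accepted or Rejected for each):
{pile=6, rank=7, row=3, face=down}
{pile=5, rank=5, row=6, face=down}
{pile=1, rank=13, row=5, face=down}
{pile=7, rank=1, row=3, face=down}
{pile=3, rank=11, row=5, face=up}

All 'Accepted' examples share one property — pile ≥ 6 — and every 'Rejected' example lacks it.
{pile=6, rank=7, row=3, face=down}: pile = 6 — passes, so Accepted.
{pile=5, rank=5, row=6, face=down}: pile = 5 — fails the rule, so Rejected.
{pile=1, rank=13, row=5, face=down}: pile = 1 — fails the rule, so Rejected.
{pile=7, rank=1, row=3, face=down}: pile = 7 — passes, so Accepted.
{pile=3, rank=11, row=5, face=up}: pile = 3 — fails the rule, so Rejected.

Accepted, Rejected, Rejected, Accepted, Rejected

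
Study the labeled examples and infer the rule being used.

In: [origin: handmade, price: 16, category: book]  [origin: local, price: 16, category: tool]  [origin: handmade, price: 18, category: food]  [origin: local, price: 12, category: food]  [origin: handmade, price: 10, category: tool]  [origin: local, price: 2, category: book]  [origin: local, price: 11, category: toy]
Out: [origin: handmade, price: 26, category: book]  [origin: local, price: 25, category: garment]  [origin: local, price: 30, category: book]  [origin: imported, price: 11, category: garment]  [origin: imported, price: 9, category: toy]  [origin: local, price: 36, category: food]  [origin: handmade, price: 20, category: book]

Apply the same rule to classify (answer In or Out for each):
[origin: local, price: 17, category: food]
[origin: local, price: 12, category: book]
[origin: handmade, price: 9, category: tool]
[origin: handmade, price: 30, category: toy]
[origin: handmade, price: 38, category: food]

The simplest hypothesis consistent with all the labels is: origin is not imported AND price ≤ 18.
[origin: local, price: 17, category: food] — origin is local, price = 17, hence In. [origin: local, price: 12, category: book] — origin is local, price = 12, hence In. [origin: handmade, price: 9, category: tool] — origin is handmade, price = 9, hence In. [origin: handmade, price: 30, category: toy] — origin is handmade, price = 30, hence Out. [origin: handmade, price: 38, category: food] — origin is handmade, price = 38, hence Out.

In, In, In, Out, Out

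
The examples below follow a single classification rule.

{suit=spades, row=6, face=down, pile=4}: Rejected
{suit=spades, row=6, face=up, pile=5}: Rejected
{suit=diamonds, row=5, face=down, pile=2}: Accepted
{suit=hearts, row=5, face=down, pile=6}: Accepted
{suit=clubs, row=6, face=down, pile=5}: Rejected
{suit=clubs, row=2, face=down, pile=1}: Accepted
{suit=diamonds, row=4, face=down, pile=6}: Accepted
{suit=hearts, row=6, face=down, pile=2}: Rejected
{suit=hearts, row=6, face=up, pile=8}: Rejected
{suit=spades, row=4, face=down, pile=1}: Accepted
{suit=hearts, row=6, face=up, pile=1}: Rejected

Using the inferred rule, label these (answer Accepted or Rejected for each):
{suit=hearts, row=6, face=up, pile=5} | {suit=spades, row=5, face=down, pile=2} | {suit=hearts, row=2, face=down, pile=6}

Rejected, Accepted, Accepted

The common property of the 'Accepted' items is: row ≤ 5. No 'Rejected' item has it.
{suit=hearts, row=6, face=up, pile=5}: Rejected (row = 6). {suit=spades, row=5, face=down, pile=2}: Accepted (row = 5). {suit=hearts, row=2, face=down, pile=6}: Accepted (row = 2).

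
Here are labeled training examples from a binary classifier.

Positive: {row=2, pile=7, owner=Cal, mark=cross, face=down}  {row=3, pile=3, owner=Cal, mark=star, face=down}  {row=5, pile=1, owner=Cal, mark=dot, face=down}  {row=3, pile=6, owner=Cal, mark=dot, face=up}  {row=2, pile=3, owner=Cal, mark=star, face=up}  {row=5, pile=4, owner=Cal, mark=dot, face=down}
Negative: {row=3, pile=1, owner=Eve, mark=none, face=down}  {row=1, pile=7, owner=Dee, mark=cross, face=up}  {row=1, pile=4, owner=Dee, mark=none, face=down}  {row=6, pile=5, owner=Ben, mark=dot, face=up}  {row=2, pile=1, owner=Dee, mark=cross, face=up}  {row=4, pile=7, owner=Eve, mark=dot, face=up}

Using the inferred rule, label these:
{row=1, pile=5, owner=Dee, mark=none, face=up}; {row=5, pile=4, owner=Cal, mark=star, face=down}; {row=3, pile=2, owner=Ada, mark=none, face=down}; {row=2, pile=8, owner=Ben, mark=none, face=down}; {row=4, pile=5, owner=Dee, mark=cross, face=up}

Looking at the examples, the only property every 'Positive' case has and every 'Negative' case lacks is: owner is Cal.

Negative, Positive, Negative, Negative, Negative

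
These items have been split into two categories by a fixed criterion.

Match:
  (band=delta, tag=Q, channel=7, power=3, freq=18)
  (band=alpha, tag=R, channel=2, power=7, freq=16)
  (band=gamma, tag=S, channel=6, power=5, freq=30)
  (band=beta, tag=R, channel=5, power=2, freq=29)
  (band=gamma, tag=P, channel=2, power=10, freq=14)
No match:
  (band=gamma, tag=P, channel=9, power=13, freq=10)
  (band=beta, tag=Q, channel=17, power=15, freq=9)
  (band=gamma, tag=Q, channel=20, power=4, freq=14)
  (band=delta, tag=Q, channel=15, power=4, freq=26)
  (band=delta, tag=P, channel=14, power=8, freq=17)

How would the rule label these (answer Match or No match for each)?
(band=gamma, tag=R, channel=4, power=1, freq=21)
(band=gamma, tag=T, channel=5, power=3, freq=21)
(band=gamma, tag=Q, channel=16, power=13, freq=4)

Match, Match, No match

Rule: channel ≤ 7. This holds for each 'Match' example and fails for each 'No match' one.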